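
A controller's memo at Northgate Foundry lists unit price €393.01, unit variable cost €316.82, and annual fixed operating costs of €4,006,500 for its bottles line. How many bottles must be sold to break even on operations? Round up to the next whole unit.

52,586 bottles

Unit CM = price − variable cost = €393.01 − €316.82 = €76.19.
Break-even Q = €4,006,500 / €76.19 = 52,585.64 → 52,586 bottles.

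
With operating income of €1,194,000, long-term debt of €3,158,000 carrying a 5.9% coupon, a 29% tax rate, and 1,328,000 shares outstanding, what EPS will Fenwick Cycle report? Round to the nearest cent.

€0.54

Interest = €186,322.00, so EBT = €1,194,000 − €186,322.00 = €1,007,678.00.
After tax at 29%: net income = €1,007,678.00 × 0.71 = €715,451.38.
Per share: €715,451.38 / 1,328,000 shares = €0.54.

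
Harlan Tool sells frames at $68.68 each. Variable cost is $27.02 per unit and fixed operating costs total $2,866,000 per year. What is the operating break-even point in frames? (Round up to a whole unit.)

Unit CM = price − variable cost = $68.68 − $27.02 = $41.66.
Units to break even: $2,866,000 ÷ $41.66 = 68,795.01, rounded up to 68,796.

68,796 frames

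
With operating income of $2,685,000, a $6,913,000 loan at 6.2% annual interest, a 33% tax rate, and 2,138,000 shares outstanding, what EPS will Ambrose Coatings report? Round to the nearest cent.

Interest = $428,606.00, so EBT = $2,685,000 − $428,606.00 = $2,256,394.00.
Net income = $2,256,394.00 × (1 − 0.33) = $1,511,783.98.
Per share: $1,511,783.98 / 2,138,000 shares = $0.71.

$0.71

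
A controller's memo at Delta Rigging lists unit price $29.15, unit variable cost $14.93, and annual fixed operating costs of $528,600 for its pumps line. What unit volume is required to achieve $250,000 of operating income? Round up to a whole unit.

54,754 pumps

Each unit contributes $29.15 − $14.93 = $14.22.
Required volume = (fixed costs + target profit) ÷ CM = ($528,600 + $250,000) ÷ $14.22 = 54,753.87, so 54,754 pumps.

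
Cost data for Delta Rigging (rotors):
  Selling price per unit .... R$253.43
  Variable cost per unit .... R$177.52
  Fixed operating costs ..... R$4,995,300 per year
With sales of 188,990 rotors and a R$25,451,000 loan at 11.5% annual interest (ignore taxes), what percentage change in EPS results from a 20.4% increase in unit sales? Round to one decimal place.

Contribution at this volume is 188,990 × R$75.91 = R$14,346,230.90.
Operating income = contribution − fixed costs = R$14,346,230.90 − R$4,995,300 = R$9,350,930.90.
After interest of R$2,926,865.00, pre-tax earnings = R$6,424,065.90.
Degree of combined leverage = contribution ÷ (EBIT − I) = R$14,346,230.90 ÷ R$6,424,065.90 = 2.2332.
EPS therefore changes by 2.2332 × (+20.4%) = +45.6%.

+45.6%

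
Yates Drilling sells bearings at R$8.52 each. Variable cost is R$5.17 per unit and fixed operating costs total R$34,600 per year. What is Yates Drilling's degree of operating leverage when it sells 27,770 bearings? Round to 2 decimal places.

Contribution at this volume is 27,770 × R$3.35 = R$93,029.50.
Operating income = contribution − fixed costs = R$93,029.50 − R$34,600 = R$58,429.50.
Degree of operating leverage = R$93,029.50 / R$58,429.50 = 1.5922.

1.59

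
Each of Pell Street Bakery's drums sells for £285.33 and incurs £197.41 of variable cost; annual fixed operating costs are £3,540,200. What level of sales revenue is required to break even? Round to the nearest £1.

CM per unit = £285.33 − £197.41 = £87.92; CM ratio = £87.92 / £285.33 = 0.3081.
Break-even sales = FC ÷ CM ratio = £3,540,200 × £285.33 / £87.92 = £11,489,141.

£11,489,141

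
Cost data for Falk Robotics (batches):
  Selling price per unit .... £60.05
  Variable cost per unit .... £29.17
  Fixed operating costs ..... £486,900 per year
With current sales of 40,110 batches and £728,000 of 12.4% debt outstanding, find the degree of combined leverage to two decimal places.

1.87

At 40,110 units, contribution = 40,110 × £30.88 = £1,238,596.80.
Operating income = contribution − fixed costs = £1,238,596.80 − £486,900 = £751,696.80. Interest = £90,272.00.
DOL = £1,238,596.80 ÷ £751,696.80 = 1.6477; DFL = £751,696.80 ÷ £661,424.80 = 1.1365.
DCL = DOL × DFL = 1.6477 × 1.1365 = 1.8726.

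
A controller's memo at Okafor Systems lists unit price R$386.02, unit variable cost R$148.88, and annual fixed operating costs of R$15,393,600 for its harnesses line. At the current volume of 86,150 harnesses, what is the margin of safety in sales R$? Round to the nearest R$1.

Unit CM = price − variable cost = R$386.02 − R$148.88 = R$237.14. Break-even units = R$15,393,600 ÷ R$237.14 = 64,913.55; break-even revenue = 64,913.55 × R$386.02 = R$25,057,929.80.
Current sales = 86,150 × R$386.02 = R$33,255,623.00.
Margin of safety = R$33,255,623.00 − R$25,057,929.80 = R$8,197,693.

R$8,197,693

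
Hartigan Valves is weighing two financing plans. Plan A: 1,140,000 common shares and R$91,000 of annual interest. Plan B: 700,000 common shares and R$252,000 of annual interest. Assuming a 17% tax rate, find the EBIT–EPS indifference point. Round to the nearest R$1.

Set EPS_A = EPS_B: (EBIT − R$91,000)(1 − 0.17) ÷ 1,140,000 = (EBIT − R$252,000)(1 − 0.17) ÷ 700,000.
The (1 − t) factor cancels: (EBIT − 91,000) × 700,000 = (EBIT − 252,000) × 1,140,000.
EBIT × (1,140,000 − 700,000) = 252,000 × 1,140,000 − 91,000 × 700,000 = 223,580,000,000, so EBIT = 223,580,000,000 ÷ 440,000 = 508,136.36.

R$508,136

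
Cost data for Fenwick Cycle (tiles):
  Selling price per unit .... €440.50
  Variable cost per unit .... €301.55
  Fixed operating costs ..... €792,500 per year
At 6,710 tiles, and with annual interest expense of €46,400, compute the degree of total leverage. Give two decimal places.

9.98

Total contribution margin = 6,710 × €138.95 = €932,354.50.
Subtracting fixed costs: EBIT = €932,354.50 − €792,500 = €139,854.50. Interest = €46,400.00.
DOL = €932,354.50 ÷ €139,854.50 = 6.6666; DFL = €139,854.50 ÷ €93,454.50 = 1.4965.
DCL = DOL × DFL = 6.6666 × 1.4965 = 9.9766.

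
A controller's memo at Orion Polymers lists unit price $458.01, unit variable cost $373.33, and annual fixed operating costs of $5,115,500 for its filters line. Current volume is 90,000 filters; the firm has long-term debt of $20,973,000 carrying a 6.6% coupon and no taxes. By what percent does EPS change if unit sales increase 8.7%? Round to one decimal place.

Total contribution margin = 90,000 × $84.68 = $7,621,200.00.
EBIT = $7,621,200.00 − $5,115,500 = $2,505,700.00.
Interest = $1,384,218.00, so EBIT − I = $1,121,482.00.
DCL = total CM / (EBIT − I) = $7,621,200.00 / $1,121,482.00 = 6.7957.
%ΔEPS = DCL × %ΔSales = 6.7957 × +8.7% = +59.1%.

+59.1%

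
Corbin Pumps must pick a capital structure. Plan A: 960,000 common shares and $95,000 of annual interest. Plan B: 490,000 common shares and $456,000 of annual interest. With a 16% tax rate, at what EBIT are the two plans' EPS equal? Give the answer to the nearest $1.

$832,362

Set EPS_A = EPS_B: (EBIT − $95,000)(1 − 0.16) ÷ 960,000 = (EBIT − $456,000)(1 − 0.16) ÷ 490,000.
Cancelling (1 − t) and cross-multiplying: 490,000·(EBIT − 95,000) = 960,000·(EBIT − 456,000).
Solving, EBIT = (456,000·960,000 − 95,000·490,000) / (960,000 − 490,000) = 391,210,000,000 / 470,000 = 832,361.70.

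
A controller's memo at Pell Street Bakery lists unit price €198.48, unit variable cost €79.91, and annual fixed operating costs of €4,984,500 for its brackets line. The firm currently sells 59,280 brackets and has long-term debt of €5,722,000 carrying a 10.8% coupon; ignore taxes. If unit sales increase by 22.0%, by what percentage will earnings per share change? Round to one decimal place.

Total contribution margin = 59,280 × €118.57 = €7,028,829.60.
EBIT = €7,028,829.60 − €4,984,500 = €2,044,329.60.
After interest of €617,976.00, pre-tax earnings = €1,426,353.60.
Degree of combined leverage = contribution ÷ (EBIT − I) = €7,028,829.60 ÷ €1,426,353.60 = 4.9278.
EPS therefore changes by 4.9278 × (+22.0%) = +108.4%.

+108.4%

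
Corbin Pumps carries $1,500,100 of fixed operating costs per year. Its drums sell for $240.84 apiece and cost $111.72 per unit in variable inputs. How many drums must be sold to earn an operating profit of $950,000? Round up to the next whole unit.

Each unit contributes $240.84 − $111.72 = $129.12.
Need Q such that Q × $129.12 − $1,500,100 = $950,000, i.e. Q = $2,450,100 / $129.12 = 18,975.37 → 18,976.

18,976 drums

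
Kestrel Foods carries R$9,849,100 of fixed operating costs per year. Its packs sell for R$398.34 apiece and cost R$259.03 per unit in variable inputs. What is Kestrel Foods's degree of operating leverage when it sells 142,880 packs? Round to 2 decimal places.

At 142,880 units, contribution = 142,880 × R$139.31 = R$19,904,612.80.
EBIT = R$19,904,612.80 − R$9,849,100 = R$10,055,512.80.
DOL = contribution ÷ EBIT = R$19,904,612.80 ÷ R$10,055,512.80 = 1.9795.

1.98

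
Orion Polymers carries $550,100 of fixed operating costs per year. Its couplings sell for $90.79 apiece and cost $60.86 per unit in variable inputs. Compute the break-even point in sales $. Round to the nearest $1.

$1,668,680

Contribution margin per unit = $90.79 − $60.86 = $29.93, a CM ratio of $29.93 ÷ $90.79 = 0.3297.
Break-even revenue = fixed costs × price ÷ CM = $550,100 × $90.79 ÷ $29.93 = $1,668,680.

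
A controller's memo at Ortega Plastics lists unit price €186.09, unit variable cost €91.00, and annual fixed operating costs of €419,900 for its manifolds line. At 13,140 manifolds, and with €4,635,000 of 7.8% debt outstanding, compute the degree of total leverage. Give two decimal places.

2.67

Total contribution margin = 13,140 × €95.09 = €1,249,482.60.
Operating income = contribution − fixed costs = €1,249,482.60 − €419,900 = €829,582.60. Interest = €361,530.00.
DOL = €1,249,482.60 ÷ €829,582.60 = 1.5062; DFL = €829,582.60 ÷ €468,052.60 = 1.7724.
Combined leverage = 1.5062 × 1.7724 = 2.6696.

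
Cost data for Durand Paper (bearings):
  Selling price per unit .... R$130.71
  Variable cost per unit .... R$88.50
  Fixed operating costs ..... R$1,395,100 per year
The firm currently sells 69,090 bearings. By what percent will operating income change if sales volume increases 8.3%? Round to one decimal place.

Contribution at this volume is 69,090 × R$42.21 = R$2,916,288.90.
Subtracting fixed costs: EBIT = R$2,916,288.90 − R$1,395,100 = R$1,521,188.90.
So DOL = total CM / EBIT = R$2,916,288.90 / R$1,521,188.90 = 1.9171.
%ΔEBIT = DOL × %ΔSales = 1.9171 × +8.3% = +15.9%.

+15.9%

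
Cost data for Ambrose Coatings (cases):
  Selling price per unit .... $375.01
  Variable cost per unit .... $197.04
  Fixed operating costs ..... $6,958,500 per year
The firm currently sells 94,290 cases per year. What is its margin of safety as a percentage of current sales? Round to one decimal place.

58.5%

Each unit contributes $375.01 − $197.04 = $177.97. Break-even units = $6,958,500 ÷ $177.97 = 39,099.29; break-even revenue = 39,099.29 × $375.01 = $14,662,623.39.
Current sales = 94,290 × $375.01 = $35,359,692.90.
Margin of safety = ($35,359,692.90 − $14,662,623.39) ÷ $35,359,692.90 = 58.5%.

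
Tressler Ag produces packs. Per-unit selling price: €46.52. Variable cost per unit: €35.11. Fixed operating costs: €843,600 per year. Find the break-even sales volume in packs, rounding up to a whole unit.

73,936 packs

Unit CM = price − variable cost = €46.52 − €35.11 = €11.41.
Units to break even: €843,600 ÷ €11.41 = 73,935.14, rounded up to 73,936.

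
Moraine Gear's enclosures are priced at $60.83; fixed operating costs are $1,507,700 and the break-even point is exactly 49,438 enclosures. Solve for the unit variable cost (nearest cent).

Contribution per unit must be FC / Q = $1,507,700 / 49,438 = $30.4968.
Variable cost per unit = $60.83 − $30.4968 = $30.33.

$30.33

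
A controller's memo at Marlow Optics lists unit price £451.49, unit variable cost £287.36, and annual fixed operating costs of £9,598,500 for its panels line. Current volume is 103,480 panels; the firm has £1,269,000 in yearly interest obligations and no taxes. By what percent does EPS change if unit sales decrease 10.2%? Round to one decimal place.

At 103,480 units, contribution = 103,480 × £164.13 = £16,984,172.40.
Operating income = contribution − fixed costs = £16,984,172.40 − £9,598,500 = £7,385,672.40.
After interest of £1,269,000.00, pre-tax earnings = £6,116,672.40.
Degree of combined leverage = contribution ÷ (EBIT − I) = £16,984,172.40 ÷ £6,116,672.40 = 2.7767.
%ΔEPS = DCL × %ΔSales = 2.7767 × -10.2% = -28.3%.

-28.3%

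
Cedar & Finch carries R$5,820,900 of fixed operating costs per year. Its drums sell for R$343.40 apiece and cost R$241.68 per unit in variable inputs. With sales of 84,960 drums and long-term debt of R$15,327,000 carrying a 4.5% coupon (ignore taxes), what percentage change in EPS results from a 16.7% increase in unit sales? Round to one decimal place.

+67.7%

At 84,960 units, contribution = 84,960 × R$101.72 = R$8,642,131.20.
EBIT = R$8,642,131.20 − R$5,820,900 = R$2,821,231.20.
After interest of R$689,715.00, pre-tax earnings = R$2,131,516.20.
DCL = total CM / (EBIT − I) = R$8,642,131.20 / R$2,131,516.20 = 4.0545.
EPS therefore changes by 4.0545 × (+16.7%) = +67.7%.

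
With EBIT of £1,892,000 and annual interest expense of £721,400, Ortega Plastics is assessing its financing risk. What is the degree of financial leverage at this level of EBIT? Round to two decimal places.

Annual interest charges come to £721,400.00.
Degree of financial leverage = EBIT / (EBIT − interest) = £1,892,000 / £1,170,600.00 = 1.6163.

1.62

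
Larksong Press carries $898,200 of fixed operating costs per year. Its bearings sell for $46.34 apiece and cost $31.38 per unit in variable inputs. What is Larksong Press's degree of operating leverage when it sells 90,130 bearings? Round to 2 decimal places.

3.00

Contribution at this volume is 90,130 × $14.96 = $1,348,344.80.
EBIT = $1,348,344.80 − $898,200 = $450,144.80.
Degree of operating leverage = $1,348,344.80 / $450,144.80 = 2.9954.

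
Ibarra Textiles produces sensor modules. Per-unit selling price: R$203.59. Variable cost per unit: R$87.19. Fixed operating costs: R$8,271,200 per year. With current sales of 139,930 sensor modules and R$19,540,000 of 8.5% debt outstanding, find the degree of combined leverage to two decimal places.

Contribution at this volume is 139,930 × R$116.40 = R$16,287,852.00.
Operating income = contribution − fixed costs = R$16,287,852.00 − R$8,271,200 = R$8,016,652.00. Interest = R$1,660,900.00.
DOL = R$16,287,852.00 ÷ R$8,016,652.00 = 2.0318; DFL = R$8,016,652.00 ÷ R$6,355,752.00 = 1.2613.
Combined leverage = 2.0318 × 1.2613 = 2.5627.

2.56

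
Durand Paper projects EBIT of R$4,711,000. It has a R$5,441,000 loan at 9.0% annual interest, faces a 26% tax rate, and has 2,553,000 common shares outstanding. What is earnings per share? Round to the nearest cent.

Pre-tax income = R$4,711,000 − R$489,690.00 = R$4,221,310.00.
After tax at 26%: net income = R$4,221,310.00 × 0.74 = R$3,123,769.40.
Per share: R$3,123,769.40 / 2,553,000 shares = R$1.22.

R$1.22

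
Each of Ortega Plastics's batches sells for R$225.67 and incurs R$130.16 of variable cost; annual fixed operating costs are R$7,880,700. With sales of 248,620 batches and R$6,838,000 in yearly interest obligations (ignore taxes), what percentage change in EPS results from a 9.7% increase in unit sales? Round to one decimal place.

Total contribution margin = 248,620 × R$95.51 = R$23,745,696.20.
Subtracting fixed costs: EBIT = R$23,745,696.20 − R$7,880,700 = R$15,864,996.20.
After interest of R$6,838,000.00, pre-tax earnings = R$9,026,996.20.
DCL = total CM / (EBIT − I) = R$23,745,696.20 / R$9,026,996.20 = 2.6305.
EPS therefore changes by 2.6305 × (+9.7%) = +25.5%.

+25.5%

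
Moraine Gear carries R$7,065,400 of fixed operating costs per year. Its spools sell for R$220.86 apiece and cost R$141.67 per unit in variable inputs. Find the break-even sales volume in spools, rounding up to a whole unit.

89,221 spools

Contribution margin per unit = R$220.86 − R$141.67 = R$79.19.
Break-even Q = R$7,065,400 / R$79.19 = 89,220.86 → 89,221 spools.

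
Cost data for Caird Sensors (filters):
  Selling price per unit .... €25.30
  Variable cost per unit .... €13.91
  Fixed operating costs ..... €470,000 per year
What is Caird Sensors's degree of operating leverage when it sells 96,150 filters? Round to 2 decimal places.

1.75

Contribution at this volume is 96,150 × €11.39 = €1,095,148.50.
Subtracting fixed costs: EBIT = €1,095,148.50 − €470,000 = €625,148.50.
DOL = contribution ÷ EBIT = €1,095,148.50 ÷ €625,148.50 = 1.7518.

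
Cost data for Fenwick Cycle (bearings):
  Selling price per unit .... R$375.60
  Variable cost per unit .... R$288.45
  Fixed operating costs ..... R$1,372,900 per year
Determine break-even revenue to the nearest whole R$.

R$5,916,939

Contribution margin per unit = R$375.60 − R$288.45 = R$87.15, a CM ratio of R$87.15 ÷ R$375.60 = 0.2320.
Break-even sales = FC ÷ CM ratio = R$1,372,900 × R$375.60 / R$87.15 = R$5,916,939.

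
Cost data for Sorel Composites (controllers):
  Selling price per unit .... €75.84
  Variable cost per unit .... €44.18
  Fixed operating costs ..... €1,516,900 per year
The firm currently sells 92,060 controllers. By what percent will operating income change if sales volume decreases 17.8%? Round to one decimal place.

At 92,060 units, contribution = 92,060 × €31.66 = €2,914,619.60.
EBIT = €2,914,619.60 − €1,516,900 = €1,397,719.60.
DOL = contribution ÷ EBIT = €2,914,619.60 ÷ €1,397,719.60 = 2.0853.
%ΔEBIT = DOL × %ΔSales = 2.0853 × -17.8% = -37.1%.

-37.1%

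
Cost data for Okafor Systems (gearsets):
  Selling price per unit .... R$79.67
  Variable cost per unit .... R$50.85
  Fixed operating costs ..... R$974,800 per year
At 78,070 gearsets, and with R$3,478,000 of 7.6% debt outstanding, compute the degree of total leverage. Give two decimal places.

2.23

Total contribution margin = 78,070 × R$28.82 = R$2,249,977.40.
Subtracting fixed costs: EBIT = R$2,249,977.40 − R$974,800 = R$1,275,177.40. Interest = R$264,328.00.
DOL = R$2,249,977.40 ÷ R$1,275,177.40 = 1.7644; DFL = R$1,275,177.40 ÷ R$1,010,849.40 = 1.2615.
DCL = DOL × DFL = 1.7644 × 1.2615 = 2.2258.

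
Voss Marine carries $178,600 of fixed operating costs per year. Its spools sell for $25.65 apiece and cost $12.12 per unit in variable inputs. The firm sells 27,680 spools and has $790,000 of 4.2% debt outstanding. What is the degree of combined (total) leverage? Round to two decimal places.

At 27,680 units, contribution = 27,680 × $13.53 = $374,510.40.
Operating income = contribution − fixed costs = $374,510.40 − $178,600 = $195,910.40. Interest = $33,180.00, so EBIT − I = $162,730.40.
DCL = contribution ÷ (EBIT − I) = $374,510.40 ÷ $162,730.40 = 2.3014.

2.30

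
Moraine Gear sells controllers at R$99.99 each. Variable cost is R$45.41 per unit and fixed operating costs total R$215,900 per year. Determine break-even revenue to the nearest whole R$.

R$395,527

CM per unit = R$99.99 − R$45.41 = R$54.58; CM ratio = R$54.58 / R$99.99 = 0.5459.
Break-even sales = FC ÷ CM ratio = R$215,900 × R$99.99 / R$54.58 = R$395,527.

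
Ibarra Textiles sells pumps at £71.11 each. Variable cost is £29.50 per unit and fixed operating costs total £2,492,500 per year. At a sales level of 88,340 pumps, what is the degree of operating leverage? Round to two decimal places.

At 88,340 units, contribution = 88,340 × £41.61 = £3,675,827.40.
Operating income = contribution − fixed costs = £3,675,827.40 − £2,492,500 = £1,183,327.40.
So DOL = total CM / EBIT = £3,675,827.40 / £1,183,327.40 = 3.1063.

3.11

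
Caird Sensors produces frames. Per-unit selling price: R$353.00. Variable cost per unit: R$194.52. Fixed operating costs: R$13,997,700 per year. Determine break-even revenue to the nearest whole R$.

R$31,178,623

Contribution margin per unit = R$353.00 − R$194.52 = R$158.48, a CM ratio of R$158.48 ÷ R$353.00 = 0.4490.
Break-even sales = FC ÷ CM ratio = R$13,997,700 × R$353.00 / R$158.48 = R$31,178,623.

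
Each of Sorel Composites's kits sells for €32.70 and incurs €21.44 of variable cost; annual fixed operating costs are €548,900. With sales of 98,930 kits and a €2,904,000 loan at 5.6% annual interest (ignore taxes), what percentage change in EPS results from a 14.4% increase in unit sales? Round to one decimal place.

At 98,930 units, contribution = 98,930 × €11.26 = €1,113,951.80.
EBIT = €1,113,951.80 − €548,900 = €565,051.80.
Interest = €162,624.00, so EBIT − I = €402,427.80.
Degree of combined leverage = contribution ÷ (EBIT − I) = €1,113,951.80 ÷ €402,427.80 = 2.7681.
EPS therefore changes by 2.7681 × (+14.4%) = +39.9%.

+39.9%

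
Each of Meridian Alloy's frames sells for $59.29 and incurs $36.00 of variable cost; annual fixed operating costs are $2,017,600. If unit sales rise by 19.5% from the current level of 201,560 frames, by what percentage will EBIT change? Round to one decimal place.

+34.2%

Total contribution margin = 201,560 × $23.29 = $4,694,332.40.
EBIT = $4,694,332.40 − $2,017,600 = $2,676,732.40.
Degree of operating leverage = $4,694,332.40 / $2,676,732.40 = 1.7538.
Operating income changes by 1.7538 × +19.5% = +34.2%.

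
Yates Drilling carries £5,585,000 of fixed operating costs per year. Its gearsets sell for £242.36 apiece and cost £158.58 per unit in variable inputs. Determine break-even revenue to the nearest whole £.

£16,156,369

CM per unit = £242.36 − £158.58 = £83.78; CM ratio = £83.78 / £242.36 = 0.3457.
Break-even revenue = fixed costs × price ÷ CM = £5,585,000 × £242.36 ÷ £83.78 = £16,156,369.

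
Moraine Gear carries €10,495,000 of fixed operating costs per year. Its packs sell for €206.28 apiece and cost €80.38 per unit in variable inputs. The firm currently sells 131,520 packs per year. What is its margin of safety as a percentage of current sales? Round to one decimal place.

Contribution margin per unit = €206.28 − €80.38 = €125.90. Break-even units = €10,495,000 ÷ €125.90 = 83,359.81; break-even revenue = 83,359.81 × €206.28 = €17,195,461.48.
Current sales = 131,520 × €206.28 = €27,129,945.60.
Margin of safety = (€27,129,945.60 − €17,195,461.48) ÷ €27,129,945.60 = 36.6%.

36.6%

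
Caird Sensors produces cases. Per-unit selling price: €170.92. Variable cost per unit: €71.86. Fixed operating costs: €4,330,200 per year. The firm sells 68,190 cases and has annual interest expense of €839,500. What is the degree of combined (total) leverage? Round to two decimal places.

Total contribution margin = 68,190 × €99.06 = €6,754,901.40.
EBIT = €6,754,901.40 − €4,330,200 = €2,424,701.40. Interest = €839,500.00.
DOL = €6,754,901.40 ÷ €2,424,701.40 = 2.7859; DFL = €2,424,701.40 ÷ €1,585,201.40 = 1.5296.
DCL = DOL × DFL = 2.7859 × 1.5296 = 4.2613.

4.26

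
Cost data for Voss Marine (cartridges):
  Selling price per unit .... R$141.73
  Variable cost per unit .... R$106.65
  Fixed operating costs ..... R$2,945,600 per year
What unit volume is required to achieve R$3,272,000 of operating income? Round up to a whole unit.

Unit CM = price − variable cost = R$141.73 − R$106.65 = R$35.08.
Required volume = (fixed costs + target profit) ÷ CM = (R$2,945,600 + R$3,272,000) ÷ R$35.08 = 177,240.59, so 177,241 cartridges.

177,241 cartridges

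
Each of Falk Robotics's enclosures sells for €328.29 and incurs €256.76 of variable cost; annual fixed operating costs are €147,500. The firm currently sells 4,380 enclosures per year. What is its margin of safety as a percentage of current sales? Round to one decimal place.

52.9%

Unit CM = price − variable cost = €328.29 − €256.76 = €71.53. Break-even units = €147,500 ÷ €71.53 = 2,062.07; break-even revenue = 2,062.07 × €328.29 = €676,957.57.
Actual sales revenue = 4,380 × €328.29 = €1,437,910.20.
Margin of safety = (€1,437,910.20 − €676,957.57) ÷ €1,437,910.20 = 52.9%.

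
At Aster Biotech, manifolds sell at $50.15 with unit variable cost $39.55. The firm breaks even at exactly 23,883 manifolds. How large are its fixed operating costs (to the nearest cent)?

Each unit contributes $50.15 − $39.55 = $10.60.
Fixed costs = break-even units × CM = 23,883 × $10.60 = $253,159.80.

$253,159.80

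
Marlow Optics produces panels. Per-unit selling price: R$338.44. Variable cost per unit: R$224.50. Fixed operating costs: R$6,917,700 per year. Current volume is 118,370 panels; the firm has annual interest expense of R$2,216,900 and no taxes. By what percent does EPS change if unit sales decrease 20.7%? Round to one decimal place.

At 118,370 units, contribution = 118,370 × R$113.94 = R$13,487,077.80.
EBIT = R$13,487,077.80 − R$6,917,700 = R$6,569,377.80.
Interest = R$2,216,900.00, so EBIT − I = R$4,352,477.80.
DCL = total CM / (EBIT − I) = R$13,487,077.80 / R$4,352,477.80 = 3.0987.
EPS therefore changes by 3.0987 × (-20.7%) = -64.1%.

-64.1%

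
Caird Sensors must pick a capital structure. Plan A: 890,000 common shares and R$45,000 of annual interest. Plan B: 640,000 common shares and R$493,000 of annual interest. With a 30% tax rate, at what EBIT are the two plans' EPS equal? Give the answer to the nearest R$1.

At indifference, (EBIT − 45,000)(1 − t)/890,000 = (EBIT − 493,000)(1 − t)/640,000.
Cancelling (1 − t) and cross-multiplying: 640,000·(EBIT − 45,000) = 890,000·(EBIT − 493,000).
EBIT × (890,000 − 640,000) = 493,000 × 890,000 − 45,000 × 640,000 = 409,970,000,000, so EBIT = 409,970,000,000 ÷ 250,000 = 1,639,880.00.

R$1,639,880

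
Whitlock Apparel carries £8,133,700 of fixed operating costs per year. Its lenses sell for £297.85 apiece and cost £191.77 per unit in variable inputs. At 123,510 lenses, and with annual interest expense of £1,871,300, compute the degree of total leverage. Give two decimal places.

Contribution at this volume is 123,510 × £106.08 = £13,101,940.80.
Operating income = contribution − fixed costs = £13,101,940.80 − £8,133,700 = £4,968,240.80. Interest = £1,871,300.00, so EBIT − I = £3,096,940.80.
DCL = contribution ÷ (EBIT − I) = £13,101,940.80 ÷ £3,096,940.80 = 4.2306.

4.23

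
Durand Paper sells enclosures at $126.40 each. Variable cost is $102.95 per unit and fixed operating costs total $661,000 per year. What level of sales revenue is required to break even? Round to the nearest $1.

CM per unit = $126.40 − $102.95 = $23.45; CM ratio = $23.45 / $126.40 = 0.1855.
Break-even revenue = fixed costs × price ÷ CM = $661,000 × $126.40 ÷ $23.45 = $3,562,917.

$3,562,917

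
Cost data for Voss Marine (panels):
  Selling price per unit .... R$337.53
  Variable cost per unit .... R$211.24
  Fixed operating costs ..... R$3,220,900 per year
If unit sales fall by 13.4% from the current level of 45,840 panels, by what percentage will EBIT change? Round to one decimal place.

At 45,840 units, contribution = 45,840 × R$126.29 = R$5,789,133.60.
Operating income = contribution − fixed costs = R$5,789,133.60 − R$3,220,900 = R$2,568,233.60.
So DOL = total CM / EBIT = R$5,789,133.60 / R$2,568,233.60 = 2.2541.
Operating income changes by 2.2541 × -13.4% = -30.2%.

-30.2%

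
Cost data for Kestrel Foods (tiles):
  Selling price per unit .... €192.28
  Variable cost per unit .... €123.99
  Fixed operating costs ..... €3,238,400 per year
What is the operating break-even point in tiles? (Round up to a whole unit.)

Contribution margin per unit = €192.28 − €123.99 = €68.29.
Break-even volume = fixed costs ÷ CM per unit = €3,238,400 ÷ €68.29 = 47,421.29, so 47,422 tiles.

47,422 tiles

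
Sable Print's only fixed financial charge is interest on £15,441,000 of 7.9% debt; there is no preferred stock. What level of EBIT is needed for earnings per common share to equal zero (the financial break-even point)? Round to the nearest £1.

Annual interest = 7.9% × £15,441,000 = £1,219,839.00.
With no preferred dividends, EPS = 0 when EBIT exactly covers interest, so the financial break-even EBIT is £1,219,839.00.

£1,219,839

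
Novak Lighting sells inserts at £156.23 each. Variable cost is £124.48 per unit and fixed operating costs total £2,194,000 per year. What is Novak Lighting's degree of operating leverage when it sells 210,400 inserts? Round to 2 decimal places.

Total contribution margin = 210,400 × £31.75 = £6,680,200.00.
EBIT = £6,680,200.00 − £2,194,000 = £4,486,200.00.
Degree of operating leverage = £6,680,200.00 / £4,486,200.00 = 1.4891.

1.49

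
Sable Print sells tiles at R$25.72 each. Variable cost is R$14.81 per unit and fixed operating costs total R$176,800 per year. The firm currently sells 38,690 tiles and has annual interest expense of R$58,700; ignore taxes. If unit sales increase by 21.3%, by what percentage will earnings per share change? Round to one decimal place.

+48.2%

Total contribution margin = 38,690 × R$10.91 = R$422,107.90.
Operating income = contribution − fixed costs = R$422,107.90 − R$176,800 = R$245,307.90.
After interest of R$58,700.00, pre-tax earnings = R$186,607.90.
DCL = total CM / (EBIT − I) = R$422,107.90 / R$186,607.90 = 2.2620.
EPS therefore changes by 2.2620 × (+21.3%) = +48.2%.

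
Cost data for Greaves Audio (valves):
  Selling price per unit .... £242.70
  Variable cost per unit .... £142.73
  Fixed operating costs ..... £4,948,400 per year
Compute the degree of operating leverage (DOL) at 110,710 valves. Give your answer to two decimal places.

1.81

At 110,710 units, contribution = 110,710 × £99.97 = £11,067,678.70.
EBIT = £11,067,678.70 − £4,948,400 = £6,119,278.70.
DOL = contribution ÷ EBIT = £11,067,678.70 ÷ £6,119,278.70 = 1.8087.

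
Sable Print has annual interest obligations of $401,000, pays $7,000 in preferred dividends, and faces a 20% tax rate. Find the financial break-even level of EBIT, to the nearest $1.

$409,750

Grossing the preferred dividend up to pre-tax terms: $7,000 / (1 − 0.20) = $8,750.00.
EPS = 0 when EBIT covers interest plus the pre-tax preferred burden: $401,000 + $8,750.00 = $409,750.00.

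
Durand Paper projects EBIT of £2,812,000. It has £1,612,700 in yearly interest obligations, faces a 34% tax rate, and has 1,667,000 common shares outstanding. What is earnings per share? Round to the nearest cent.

Pre-tax income = £2,812,000 − £1,612,700.00 = £1,199,300.00.
After tax at 34%: net income = £1,199,300.00 × 0.66 = £791,538.00.
Per share: £791,538.00 / 1,667,000 shares = £0.47.

£0.47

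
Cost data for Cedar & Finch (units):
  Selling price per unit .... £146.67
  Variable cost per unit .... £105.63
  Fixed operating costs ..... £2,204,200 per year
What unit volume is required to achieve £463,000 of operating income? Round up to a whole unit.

64,991 units

Unit CM = price − variable cost = £146.67 − £105.63 = £41.04.
Required volume = (fixed costs + target profit) ÷ CM = (£2,204,200 + £463,000) ÷ £41.04 = 64,990.25, so 64,991 units.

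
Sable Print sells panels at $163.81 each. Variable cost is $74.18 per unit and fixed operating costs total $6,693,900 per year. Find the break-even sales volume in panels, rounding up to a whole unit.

Each unit contributes $163.81 − $74.18 = $89.63.
Break-even Q = $6,693,900 / $89.63 = 74,683.70 → 74,684 panels.

74,684 panels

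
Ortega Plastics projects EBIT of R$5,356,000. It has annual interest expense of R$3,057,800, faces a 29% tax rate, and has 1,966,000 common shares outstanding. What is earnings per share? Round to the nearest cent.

Interest = R$3,057,800.00, so EBT = R$5,356,000 − R$3,057,800.00 = R$2,298,200.00.
After tax at 29%: net income = R$2,298,200.00 × 0.71 = R$1,631,722.00.
EPS = R$1,631,722.00 ÷ 1,966,000 = R$0.83.

R$0.83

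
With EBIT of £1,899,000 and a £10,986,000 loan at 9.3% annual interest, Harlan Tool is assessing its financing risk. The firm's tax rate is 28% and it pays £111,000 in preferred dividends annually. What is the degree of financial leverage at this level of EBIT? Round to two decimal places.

2.63

Interest = £1,021,698.00.
Preferred dividends grossed up pre-tax: £111,000 / (1 − 0.28) = £154,166.67.
DFL = EBIT ÷ [EBIT − I − D_p/(1−t)] = £1,899,000 ÷ [£1,899,000 − £1,021,698.00 − £154,166.67] = £1,899,000 ÷ £723,135.33 = 2.6261.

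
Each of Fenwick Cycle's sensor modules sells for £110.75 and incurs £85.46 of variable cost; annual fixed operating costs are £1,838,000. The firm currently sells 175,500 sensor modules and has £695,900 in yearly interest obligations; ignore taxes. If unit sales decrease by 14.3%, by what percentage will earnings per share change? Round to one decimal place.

-33.3%

Contribution at this volume is 175,500 × £25.29 = £4,438,395.00.
Operating income = contribution − fixed costs = £4,438,395.00 − £1,838,000 = £2,600,395.00.
Interest = £695,900.00, so EBIT − I = £1,904,495.00.
Degree of combined leverage = contribution ÷ (EBIT − I) = £4,438,395.00 ÷ £1,904,495.00 = 2.3305.
EPS therefore changes by 2.3305 × (-14.3%) = -33.3%.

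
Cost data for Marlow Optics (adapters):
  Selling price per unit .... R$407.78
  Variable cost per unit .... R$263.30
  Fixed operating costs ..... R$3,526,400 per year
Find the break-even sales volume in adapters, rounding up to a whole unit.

Each unit contributes R$407.78 − R$263.30 = R$144.48.
Break-even Q = R$3,526,400 / R$144.48 = 24,407.53 → 24,408 adapters.

24,408 adapters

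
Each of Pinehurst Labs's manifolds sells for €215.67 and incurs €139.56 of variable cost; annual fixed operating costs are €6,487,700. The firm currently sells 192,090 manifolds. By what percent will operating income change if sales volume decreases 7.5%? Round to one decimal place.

Contribution at this volume is 192,090 × €76.11 = €14,619,969.90.
EBIT = €14,619,969.90 − €6,487,700 = €8,132,269.90.
So DOL = total CM / EBIT = €14,619,969.90 / €8,132,269.90 = 1.7978.
Operating income changes by 1.7978 × -7.5% = -13.5%.

-13.5%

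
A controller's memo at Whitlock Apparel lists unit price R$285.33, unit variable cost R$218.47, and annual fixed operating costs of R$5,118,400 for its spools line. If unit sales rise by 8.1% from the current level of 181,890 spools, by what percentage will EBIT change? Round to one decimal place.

Contribution at this volume is 181,890 × R$66.86 = R$12,161,165.40.
Subtracting fixed costs: EBIT = R$12,161,165.40 − R$5,118,400 = R$7,042,765.40.
Degree of operating leverage = R$12,161,165.40 / R$7,042,765.40 = 1.7268.
%ΔEBIT = DOL × %ΔSales = 1.7268 × +8.1% = +14.0%.

+14.0%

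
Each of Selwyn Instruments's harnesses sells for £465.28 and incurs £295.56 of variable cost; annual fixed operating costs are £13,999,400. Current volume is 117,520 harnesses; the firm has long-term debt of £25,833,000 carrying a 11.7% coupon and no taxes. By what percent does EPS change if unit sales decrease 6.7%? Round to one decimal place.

-45.7%

Contribution at this volume is 117,520 × £169.72 = £19,945,494.40.
Operating income = contribution − fixed costs = £19,945,494.40 − £13,999,400 = £5,946,094.40.
After interest of £3,022,461.00, pre-tax earnings = £2,923,633.40.
DCL = total CM / (EBIT − I) = £19,945,494.40 / £2,923,633.40 = 6.8222.
%ΔEPS = DCL × %ΔSales = 6.8222 × -6.7% = -45.7%.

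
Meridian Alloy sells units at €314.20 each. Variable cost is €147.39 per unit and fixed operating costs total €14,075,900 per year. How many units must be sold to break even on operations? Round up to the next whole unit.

Unit CM = price − variable cost = €314.20 − €147.39 = €166.81.
Break-even Q = €14,075,900 / €166.81 = 84,382.83 → 84,383 units.

84,383 units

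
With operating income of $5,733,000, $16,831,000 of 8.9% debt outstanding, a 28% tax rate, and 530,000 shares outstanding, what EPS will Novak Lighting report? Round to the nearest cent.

$5.75

Pre-tax income = $5,733,000 − $1,497,959.00 = $4,235,041.00.
Net income = $4,235,041.00 × (1 − 0.28) = $3,049,229.52.
EPS = $3,049,229.52 ÷ 530,000 = $5.75.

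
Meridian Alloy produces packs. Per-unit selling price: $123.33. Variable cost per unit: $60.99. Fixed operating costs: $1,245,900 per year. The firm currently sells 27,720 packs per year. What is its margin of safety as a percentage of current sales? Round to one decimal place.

Unit CM = price − variable cost = $123.33 − $60.99 = $62.34. Break-even units = $1,245,900 ÷ $62.34 = 19,985.56; break-even revenue = 19,985.56 × $123.33 = $2,464,819.49.
Current sales = 27,720 × $123.33 = $3,418,707.60.
Margin of safety = ($3,418,707.60 − $2,464,819.49) ÷ $3,418,707.60 = 27.9%.

27.9%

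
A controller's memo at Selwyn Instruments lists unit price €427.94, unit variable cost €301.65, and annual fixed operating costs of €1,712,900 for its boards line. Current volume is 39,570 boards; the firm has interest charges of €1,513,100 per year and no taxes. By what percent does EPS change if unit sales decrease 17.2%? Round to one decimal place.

Contribution at this volume is 39,570 × €126.29 = €4,997,295.30.
Operating income = contribution − fixed costs = €4,997,295.30 − €1,712,900 = €3,284,395.30.
Interest = €1,513,100.00, so EBIT − I = €1,771,295.30.
DCL = total CM / (EBIT − I) = €4,997,295.30 / €1,771,295.30 = 2.8213.
%ΔEPS = DCL × %ΔSales = 2.8213 × -17.2% = -48.5%.

-48.5%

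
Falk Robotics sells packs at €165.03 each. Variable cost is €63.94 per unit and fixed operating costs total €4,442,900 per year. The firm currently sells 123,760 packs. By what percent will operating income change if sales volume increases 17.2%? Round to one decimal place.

Contribution at this volume is 123,760 × €101.09 = €12,510,898.40.
Subtracting fixed costs: EBIT = €12,510,898.40 − €4,442,900 = €8,067,998.40.
So DOL = total CM / EBIT = €12,510,898.40 / €8,067,998.40 = 1.5507.
Operating income changes by 1.5507 × +17.2% = +26.7%.

+26.7%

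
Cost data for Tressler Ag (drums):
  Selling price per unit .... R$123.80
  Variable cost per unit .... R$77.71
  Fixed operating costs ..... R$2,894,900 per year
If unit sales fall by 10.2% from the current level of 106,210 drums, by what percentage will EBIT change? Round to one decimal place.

Total contribution margin = 106,210 × R$46.09 = R$4,895,218.90.
Operating income = contribution − fixed costs = R$4,895,218.90 − R$2,894,900 = R$2,000,318.90.
DOL = contribution ÷ EBIT = R$4,895,218.90 ÷ R$2,000,318.90 = 2.4472.
So EBIT moves 2.4472 × (-10.2%) = -25.0%.

-25.0%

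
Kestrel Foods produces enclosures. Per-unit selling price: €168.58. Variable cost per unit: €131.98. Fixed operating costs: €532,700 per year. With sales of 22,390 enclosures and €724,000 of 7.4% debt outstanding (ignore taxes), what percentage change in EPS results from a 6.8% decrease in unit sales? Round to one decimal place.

-23.9%

Contribution at this volume is 22,390 × €36.60 = €819,474.00.
Subtracting fixed costs: EBIT = €819,474.00 − €532,700 = €286,774.00.
After interest of €53,576.00, pre-tax earnings = €233,198.00.
Degree of combined leverage = contribution ÷ (EBIT − I) = €819,474.00 ÷ €233,198.00 = 3.5141.
%ΔEPS = DCL × %ΔSales = 3.5141 × -6.8% = -23.9%.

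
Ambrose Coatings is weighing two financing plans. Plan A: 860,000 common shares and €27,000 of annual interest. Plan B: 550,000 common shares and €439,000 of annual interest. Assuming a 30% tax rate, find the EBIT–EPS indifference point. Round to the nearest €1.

At indifference, (EBIT − 27,000)(1 − t)/860,000 = (EBIT − 439,000)(1 − t)/550,000.
Cancelling (1 − t) and cross-multiplying: 550,000·(EBIT − 27,000) = 860,000·(EBIT − 439,000).
EBIT × (860,000 − 550,000) = 439,000 × 860,000 − 27,000 × 550,000 = 362,690,000,000, so EBIT = 362,690,000,000 ÷ 310,000 = 1,169,967.74.

€1,169,968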